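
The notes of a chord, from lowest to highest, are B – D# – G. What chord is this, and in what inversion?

The distinct note names are B, D#, G. Stacked in thirds they read G–B–D#, which is an augmented triad on G.
B is the third of G augmented; third in the bass means first inversion (figured bass 6).

G augmented, first inversion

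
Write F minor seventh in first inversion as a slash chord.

First inversion of F minor seventh has the third (Ab) in the bass. As a slash chord: Fm7/Ab.

Fm7/Ab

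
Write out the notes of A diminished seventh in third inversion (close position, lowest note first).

Gb, A, C, Eb

A diminished seventh is A–C–Eb–Gb. Third inversion puts the seventh (Gb) in the bass, with the remaining tones above: Gb, A, C, Eb.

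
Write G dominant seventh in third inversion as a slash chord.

G7/F

Third inversion of G dominant seventh has the seventh (F) in the bass. As a slash chord: G7/F.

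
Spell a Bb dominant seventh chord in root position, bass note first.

Bb dominant seventh is Bb–D–F–Ab. Root position puts the root (Bb) in the bass, with the remaining tones above: Bb, D, F, Ab.

Bb, D, F, Ab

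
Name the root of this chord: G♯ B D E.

The distinct letter names are G#, B, D, E. Arranged as a stack of thirds they read E–G#–B–D, so E is the root (an E dominant seventh chord).

E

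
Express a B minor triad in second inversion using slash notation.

Bm/F#

Second inversion of B minor has the fifth (F#) in the bass. As a slash chord: Bm/F#.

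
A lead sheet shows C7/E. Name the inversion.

first inversion

C7/E means C dominant seventh with E in the bass. E is the third of C dominant seventh (C–E–G–Bb), so this is first inversion.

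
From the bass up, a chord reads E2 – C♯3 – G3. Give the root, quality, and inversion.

C# diminished, first inversion

The pitch classes E, C#, G arrange in thirds as C#–E–G: a C# diminished triad.
E is the third of C# diminished; third in the bass means first inversion (figured bass 6).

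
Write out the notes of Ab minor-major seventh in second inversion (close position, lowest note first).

Ab minor-major seventh is Ab–Cb–Eb–G. Second inversion puts the fifth (Eb) in the bass, with the remaining tones above: Eb, G, Ab, Cb.

Eb, G, Ab, Cb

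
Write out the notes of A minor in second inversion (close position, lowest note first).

E, A, C

The chord tones are A–C–E. With the fifth (E) lowest for second inversion: E, A, C.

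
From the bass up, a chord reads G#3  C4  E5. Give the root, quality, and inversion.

Reducing to letter names: G#, C, E. These stack in thirds as C–E–G# — a C augmented triad.
The lowest note is G#, the fifth of the chord, so this is second inversion (figured bass 6/4).

C augmented, second inversion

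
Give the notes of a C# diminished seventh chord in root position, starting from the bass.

Spelling C# diminished seventh: C#–E–G–Bb. In root position the root is bass, giving C#, E, G, Bb from the bottom.

C#, E, G, Bb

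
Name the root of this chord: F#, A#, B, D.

B

The distinct letter names are F#, A#, B, D. Arranged as a stack of thirds they read B–D–F#–A#, so B is the root (a B minor-major seventh chord).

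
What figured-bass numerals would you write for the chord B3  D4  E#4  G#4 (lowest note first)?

4/3

The notes B, D, E#, G# stack in thirds as E#–G#–B–D — an E# diminished seventh chord. The bass B is the fifth, so this is second inversion: figured 4/3.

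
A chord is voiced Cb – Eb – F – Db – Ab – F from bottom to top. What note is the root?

Cb, Eb, F, Db, Ab are the tones of a Db dominant ninth chord (Db–F–Ab–Cb–Eb), making Db the root.

Db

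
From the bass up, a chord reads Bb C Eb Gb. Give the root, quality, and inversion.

The pitch classes Bb, C, Eb, Gb arrange in thirds as C–Eb–Gb–Bb: a C half-diminished seventh chord.
With the seventh (Bb) in the bass, the chord is in third inversion (figured bass 4/2).

C half-diminished seventh, third inversion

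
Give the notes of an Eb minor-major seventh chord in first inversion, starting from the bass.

Eb minor-major seventh is Eb–Gb–Bb–D. First inversion puts the third (Gb) in the bass, with the remaining tones above: Gb, Bb, D, Eb.

Gb, Bb, D, Eb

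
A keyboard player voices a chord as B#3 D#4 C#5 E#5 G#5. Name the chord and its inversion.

Reducing to letter names: B#, D#, C#, E#, G#. These stack in thirds as C#–E#–G#–B#–D# — a C# major ninth chord.
The lowest note is B#, the seventh of the chord, so this is third inversion.

C# major ninth, third inversion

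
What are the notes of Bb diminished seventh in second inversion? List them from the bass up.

The chord tones are Bb–Db–Fb–Abb. With the fifth (Fb) lowest for second inversion: Fb, Abb, Bb, Db.

Fb, Abb, Bb, Db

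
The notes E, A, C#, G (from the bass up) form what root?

A

The distinct letter names are E, A, C#, G. Arranged as a stack of thirds they read A–C#–E–G, so A is the root (an A dominant seventh chord).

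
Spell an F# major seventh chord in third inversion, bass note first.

E#, F#, A#, C#

Spelling F# major seventh: F#–A#–C#–E#. In third inversion the seventh is bass, giving E#, F#, A#, C# from the bottom.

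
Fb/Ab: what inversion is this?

first inversion

Fb/Ab means Fb major with Ab in the bass. Ab is the third of Fb major (Fb–Ab–Cb), so this is first inversion.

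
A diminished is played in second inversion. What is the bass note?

Eb

In second inversion the fifth is lowest. For A diminished (A–C–Eb) that is Eb.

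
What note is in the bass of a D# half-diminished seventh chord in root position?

D#

D# half-diminished seventh is D#–F#–A–C#. Root position places the root in the bass: D#.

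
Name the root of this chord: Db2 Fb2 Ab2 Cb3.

Db

The distinct letter names are Db, Fb, Ab, Cb. Arranged as a stack of thirds they read Db–Fb–Ab–Cb, so Db is the root (a Db minor seventh chord).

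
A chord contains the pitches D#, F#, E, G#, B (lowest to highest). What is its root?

D#, F#, E, G#, B are the tones of an E major ninth chord (E–G#–B–D#–F#), making E the root.

E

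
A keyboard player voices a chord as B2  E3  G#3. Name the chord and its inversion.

E major, second inversion

The distinct note names are B, E, G#. Stacked in thirds they read E–G#–B, which is a major triad on E.
With the fifth (B) in the bass, the chord is in second inversion (figured bass 6/4).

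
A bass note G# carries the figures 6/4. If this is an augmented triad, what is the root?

The figures 6/4 mean the fifth of the chord is in the bass. If G# is the fifth of an augmented triad, the root is C (chord tones C–E–G#).

C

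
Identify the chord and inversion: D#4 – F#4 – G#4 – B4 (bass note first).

G# minor seventh, second inversion

Reducing to letter names: D#, F#, G#, B. These stack in thirds as G#–B–D#–F# — a G# minor seventh chord.
With the fifth (D#) in the bass, the chord is in second inversion (figured bass 4/3).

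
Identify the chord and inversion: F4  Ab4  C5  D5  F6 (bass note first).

D half-diminished seventh, first inversion

Reducing to letter names: F, Ab, C, D. These stack in thirds as D–F–Ab–C — a D half-diminished seventh chord.
F is the third of D half-diminished seventh; third in the bass means first inversion (figured bass 6/5).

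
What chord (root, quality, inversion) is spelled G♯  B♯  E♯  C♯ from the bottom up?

C# major seventh, second inversion

Reducing to letter names: G#, B#, E#, C#. These stack in thirds as C#–E#–G#–B# — a C# major seventh chord.
The lowest note is G#, the fifth of the chord, so this is second inversion (figured bass 4/3).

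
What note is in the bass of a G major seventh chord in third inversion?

F#

The seventh of G major seventh (G–B–D–F#) is F#; that is the bass in third inversion.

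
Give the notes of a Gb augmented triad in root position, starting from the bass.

Spelling Gb augmented: Gb–Bb–D. In root position the root is bass, giving Gb, Bb, D from the bottom.

Gb, Bb, D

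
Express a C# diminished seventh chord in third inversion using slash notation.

Third inversion of C# diminished seventh has the seventh (Bb) in the bass. As a slash chord: C#dim7/Bb.

C#dim7/Bb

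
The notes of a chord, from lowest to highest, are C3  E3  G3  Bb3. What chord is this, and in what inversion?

C dominant seventh, root position

Reducing to letter names: C, E, G, Bb. These stack in thirds as C–E–G–Bb — a C dominant seventh chord.
C is the root of C dominant seventh; root in the bass means root position (figured bass 7).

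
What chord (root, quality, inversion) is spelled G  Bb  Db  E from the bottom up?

Reducing to letter names: G, Bb, Db, E. These stack in thirds as E–G–Bb–Db — an E diminished seventh chord.
With the third (G) in the bass, the chord is in first inversion (figured bass 6/5).

E diminished seventh, first inversion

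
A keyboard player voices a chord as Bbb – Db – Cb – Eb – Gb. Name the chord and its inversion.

The pitch classes Bbb, Db, Cb, Eb, Gb arrange in thirds as Cb–Eb–Gb–Bbb–Db: a Cb dominant ninth chord.
Bbb is the seventh of Cb dominant ninth; seventh in the bass means third inversion.

Cb dominant ninth, third inversion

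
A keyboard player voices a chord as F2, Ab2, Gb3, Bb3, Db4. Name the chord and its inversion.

Gb major ninth, third inversion

Reducing to letter names: F, Ab, Gb, Bb, Db. These stack in thirds as Gb–Bb–Db–F–Ab — a Gb major ninth chord.
With the seventh (F) in the bass, the chord is in third inversion.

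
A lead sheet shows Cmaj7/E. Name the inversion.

Cmaj7/E means C major seventh with E in the bass. E is the third of C major seventh (C–E–G–B), so this is first inversion.

first inversion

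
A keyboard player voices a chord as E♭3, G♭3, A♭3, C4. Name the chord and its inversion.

The distinct note names are Eb, Gb, Ab, C. Stacked in thirds they read Ab–C–Eb–Gb, which is a dominant seventh chord on Ab.
Eb is the fifth of Ab dominant seventh; fifth in the bass means second inversion (figured bass 4/3).

Ab dominant seventh, second inversion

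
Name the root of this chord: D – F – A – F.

Reordering D, F, A into stacked thirds gives D–F–A; the bottom of that stack, D, is the root.

D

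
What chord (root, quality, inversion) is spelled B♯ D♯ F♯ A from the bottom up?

The distinct note names are B#, D#, F#, A. Stacked in thirds they read B#–D#–F#–A, which is a diminished seventh chord on B#.
B# is the root of B# diminished seventh; root in the bass means root position (figured bass 7).

B# diminished seventh, root position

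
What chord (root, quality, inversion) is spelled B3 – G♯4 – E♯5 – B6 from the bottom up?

E# diminished, second inversion

Reducing to letter names: B, G#, E#. These stack in thirds as E#–G#–B — an E# diminished triad.
The lowest note is B, the fifth of the chord, so this is second inversion (figured bass 6/4).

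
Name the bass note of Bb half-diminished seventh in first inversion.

Db

Bb half-diminished seventh is Bb–Db–Fb–Ab. First inversion places the third in the bass: Db.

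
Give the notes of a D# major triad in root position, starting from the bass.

D#, F##, A#

The chord tones are D#–F##–A#. With the root (D#) lowest for root position: D#, F##, A#.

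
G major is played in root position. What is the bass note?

G major is G–B–D. Root position places the root in the bass: G.

G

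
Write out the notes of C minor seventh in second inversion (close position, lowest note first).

G, Bb, C, Eb

Spelling C minor seventh: C–Eb–G–Bb. In second inversion the fifth is bass, giving G, Bb, C, Eb from the bottom.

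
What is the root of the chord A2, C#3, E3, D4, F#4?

Reordering A, C#, E, D, F# into stacked thirds gives D–F#–A–C#–E; the bottom of that stack, D, is the root.

D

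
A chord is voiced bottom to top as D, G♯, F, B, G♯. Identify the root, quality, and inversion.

The pitch classes D, G#, F, B arrange in thirds as G#–B–D–F: a G# diminished seventh chord.
D is the fifth of G# diminished seventh; fifth in the bass means second inversion (figured bass 4/3).

G# diminished seventh, second inversion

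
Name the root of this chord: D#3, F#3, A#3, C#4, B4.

D#, F#, A#, C#, B are the tones of a B major ninth chord (B–D#–F#–A#–C#), making B the root.

B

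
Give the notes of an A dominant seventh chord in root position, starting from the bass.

Spelling A dominant seventh: A–C#–E–G. In root position the root is bass, giving A, C#, E, G from the bottom.

A, C#, E, G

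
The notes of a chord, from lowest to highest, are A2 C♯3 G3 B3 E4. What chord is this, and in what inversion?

A dominant ninth, root position

The pitch classes A, C#, G, B, E arrange in thirds as A–C#–E–G–B: an A dominant ninth chord.
A is the root of A dominant ninth; root in the bass means root position.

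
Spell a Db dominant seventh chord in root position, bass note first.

Db, F, Ab, Cb

Db dominant seventh is Db–F–Ab–Cb. Root position puts the root (Db) in the bass, with the remaining tones above: Db, F, Ab, Cb.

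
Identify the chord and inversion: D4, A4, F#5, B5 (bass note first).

B minor seventh, first inversion

Reducing to letter names: D, A, F#, B. These stack in thirds as B–D–F#–A — a B minor seventh chord.
With the third (D) in the bass, the chord is in first inversion (figured bass 6/5).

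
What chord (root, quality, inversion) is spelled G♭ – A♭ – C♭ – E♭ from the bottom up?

Ab minor seventh, third inversion

Reducing to letter names: Gb, Ab, Cb, Eb. These stack in thirds as Ab–Cb–Eb–Gb — an Ab minor seventh chord.
With the seventh (Gb) in the bass, the chord is in third inversion (figured bass 4/2).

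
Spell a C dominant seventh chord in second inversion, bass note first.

G, Bb, C, E

Spelling C dominant seventh: C–E–G–Bb. In second inversion the fifth is bass, giving G, Bb, C, E from the bottom.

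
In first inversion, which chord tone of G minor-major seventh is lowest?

Bb

G minor-major seventh is G–Bb–D–F#. First inversion places the third in the bass: Bb.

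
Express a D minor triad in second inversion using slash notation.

Second inversion of D minor has the fifth (A) in the bass. As a slash chord: Dm/A.

Dm/A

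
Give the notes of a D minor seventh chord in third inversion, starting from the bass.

C, D, F, A

Spelling D minor seventh: D–F–A–C. In third inversion the seventh is bass, giving C, D, F, A from the bottom.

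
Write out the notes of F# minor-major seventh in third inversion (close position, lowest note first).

E#, F#, A, C#

Spelling F# minor-major seventh: F#–A–C#–E#. In third inversion the seventh is bass, giving E#, F#, A, C# from the bottom.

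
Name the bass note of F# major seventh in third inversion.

F# major seventh is F#–A#–C#–E#. Third inversion places the seventh in the bass: E#.

E#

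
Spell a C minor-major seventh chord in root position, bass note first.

Spelling C minor-major seventh: C–Eb–G–B. In root position the root is bass, giving C, Eb, G, B from the bottom.

C, Eb, G, B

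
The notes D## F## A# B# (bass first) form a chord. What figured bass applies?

The notes D##, F##, A#, B# stack in thirds as B#–D##–F##–A# — a B# dominant seventh chord. The bass D## is the third, so this is first inversion: figured 6/5.

6/5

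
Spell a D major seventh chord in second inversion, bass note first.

D major seventh is D–F#–A–C#. Second inversion puts the fifth (A) in the bass, with the remaining tones above: A, C#, D, F#.

A, C#, D, F#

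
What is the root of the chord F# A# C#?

F#, A#, C# are the tones of an F# major triad (F#–A#–C#), making F# the root.

F#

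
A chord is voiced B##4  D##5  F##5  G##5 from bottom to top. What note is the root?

B##, D##, F##, G## are the tones of a G## dominant seventh chord (G##–B##–D##–F##), making G## the root.

G##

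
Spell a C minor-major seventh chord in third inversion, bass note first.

B, C, Eb, G

The chord tones are C–Eb–G–B. With the seventh (B) lowest for third inversion: B, C, Eb, G.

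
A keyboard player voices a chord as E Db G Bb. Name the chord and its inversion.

The pitch classes E, Db, G, Bb arrange in thirds as E–G–Bb–Db: an E diminished seventh chord.
E is the root of E diminished seventh; root in the bass means root position (figured bass 7).

E diminished seventh, root position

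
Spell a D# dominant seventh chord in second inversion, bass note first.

The chord tones are D#–F##–A#–C#. With the fifth (A#) lowest for second inversion: A#, C#, D#, F##.

A#, C#, D#, F##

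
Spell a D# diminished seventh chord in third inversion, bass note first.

C, D#, F#, A

Spelling D# diminished seventh: D#–F#–A–C. In third inversion the seventh is bass, giving C, D#, F#, A from the bottom.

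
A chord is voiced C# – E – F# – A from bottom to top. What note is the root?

F#

C#, E, F#, A are the tones of an F# minor seventh chord (F#–A–C#–E), making F# the root.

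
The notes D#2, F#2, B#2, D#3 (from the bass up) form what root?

Reordering D#, F#, B# into stacked thirds gives B#–D#–F#; the bottom of that stack, B#, is the root.

B#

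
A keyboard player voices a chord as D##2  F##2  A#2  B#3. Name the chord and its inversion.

The pitch classes D##, F##, A#, B# arrange in thirds as B#–D##–F##–A#: a B# dominant seventh chord.
The lowest note is D##, the third of the chord, so this is first inversion (figured bass 6/5).

B# dominant seventh, first inversion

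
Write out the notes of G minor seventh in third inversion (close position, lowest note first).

Spelling G minor seventh: G–Bb–D–F. In third inversion the seventh is bass, giving F, G, Bb, D from the bottom.

F, G, Bb, D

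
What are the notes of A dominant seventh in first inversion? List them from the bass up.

C#, E, G, A

Spelling A dominant seventh: A–C#–E–G. In first inversion the third is bass, giving C#, E, G, A from the bottom.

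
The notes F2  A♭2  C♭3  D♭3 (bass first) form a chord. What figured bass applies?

The notes F, Ab, Cb, Db stack in thirds as Db–F–Ab–Cb — a Db dominant seventh chord. The bass F is the third, so this is first inversion: figured 6/5.

6/5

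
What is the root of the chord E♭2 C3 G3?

C

Reordering Eb, C, G into stacked thirds gives C–Eb–G; the bottom of that stack, C, is the root.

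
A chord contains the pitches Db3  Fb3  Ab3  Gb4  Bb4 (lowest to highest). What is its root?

Gb

Reordering Db, Fb, Ab, Gb, Bb into stacked thirds gives Gb–Bb–Db–Fb–Ab; the bottom of that stack, Gb, is the root.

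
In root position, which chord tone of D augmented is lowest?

D

The root of D augmented (D–F#–A#) is D; that is the bass in root position.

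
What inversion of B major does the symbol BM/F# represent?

second inversion

BM/F# means B major with F# in the bass. F# is the fifth of B major (B–D#–F#), so this is second inversion.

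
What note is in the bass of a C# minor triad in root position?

C#

C# minor is C#–E–G#. Root position places the root in the bass: C#.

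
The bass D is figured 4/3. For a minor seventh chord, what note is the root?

G

The figures 4/3 mean the fifth of the chord is in the bass. If D is the fifth of a minor seventh chord, the root is G (chord tones G–Bb–D–F).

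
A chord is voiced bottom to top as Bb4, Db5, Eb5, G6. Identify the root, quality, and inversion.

Eb dominant seventh, second inversion

The pitch classes Bb, Db, Eb, G arrange in thirds as Eb–G–Bb–Db: an Eb dominant seventh chord.
With the fifth (Bb) in the bass, the chord is in second inversion (figured bass 4/3).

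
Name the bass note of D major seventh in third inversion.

C#

D major seventh is D–F#–A–C#. Third inversion places the seventh in the bass: C#.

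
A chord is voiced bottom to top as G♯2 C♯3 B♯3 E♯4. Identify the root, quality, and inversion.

C# major seventh, second inversion

The pitch classes G#, C#, B#, E# arrange in thirds as C#–E#–G#–B#: a C# major seventh chord.
The lowest note is G#, the fifth of the chord, so this is second inversion (figured bass 4/3).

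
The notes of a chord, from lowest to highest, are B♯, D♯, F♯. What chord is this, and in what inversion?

B# diminished, root position

The distinct note names are B#, D#, F#. Stacked in thirds they read B#–D#–F#, which is a diminished triad on B#.
The lowest note is B#, the root of the chord, so this is root position (figured bass 5/3).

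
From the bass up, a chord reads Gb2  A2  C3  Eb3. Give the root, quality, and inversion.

A diminished seventh, third inversion

Reducing to letter names: Gb, A, C, Eb. These stack in thirds as A–C–Eb–Gb — an A diminished seventh chord.
Gb is the seventh of A diminished seventh; seventh in the bass means third inversion (figured bass 4/2).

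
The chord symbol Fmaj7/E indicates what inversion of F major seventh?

third inversion

Fmaj7/E means F major seventh with E in the bass. E is the seventh of F major seventh (F–A–C–E), so this is third inversion.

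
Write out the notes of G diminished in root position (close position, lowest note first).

The chord tones are G–Bb–Db. With the root (G) lowest for root position: G, Bb, Db.

G, Bb, Db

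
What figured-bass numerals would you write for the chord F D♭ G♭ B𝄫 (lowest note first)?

The notes F, Db, Gb, Bbb stack in thirds as Gb–Bbb–Db–F — a Gb minor-major seventh chord. The bass F is the seventh, so this is third inversion: figured 4/2.

4/2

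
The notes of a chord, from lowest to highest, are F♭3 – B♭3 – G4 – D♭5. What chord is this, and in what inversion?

The distinct note names are Fb, Bb, G, Db. Stacked in thirds they read G–Bb–Db–Fb, which is a diminished seventh chord on G.
With the seventh (Fb) in the bass, the chord is in third inversion (figured bass 4/2).

G diminished seventh, third inversion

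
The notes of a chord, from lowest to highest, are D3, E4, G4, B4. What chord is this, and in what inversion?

The distinct note names are D, E, G, B. Stacked in thirds they read E–G–B–D, which is a minor seventh chord on E.
The lowest note is D, the seventh of the chord, so this is third inversion (figured bass 4/2).

E minor seventh, third inversion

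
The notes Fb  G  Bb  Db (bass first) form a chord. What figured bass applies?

4/2

The notes Fb, G, Bb, Db stack in thirds as G–Bb–Db–Fb — a G diminished seventh chord. The bass Fb is the seventh, so this is third inversion: figured 4/2.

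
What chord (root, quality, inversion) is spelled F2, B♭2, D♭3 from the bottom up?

The distinct note names are F, Bb, Db. Stacked in thirds they read Bb–Db–F, which is a minor triad on Bb.
The lowest note is F, the fifth of the chord, so this is second inversion (figured bass 6/4).

Bb minor, second inversion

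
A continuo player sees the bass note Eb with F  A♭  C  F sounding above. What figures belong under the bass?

4/2

The notes Eb, F, Ab, C stack in thirds as F–Ab–C–Eb — an F minor seventh chord. The bass Eb is the seventh, so this is third inversion: figured 4/2.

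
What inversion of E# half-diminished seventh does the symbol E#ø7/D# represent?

third inversion

E#ø7/D# means E# half-diminished seventh with D# in the bass. D# is the seventh of E# half-diminished seventh (E#–G#–B–D#), so this is third inversion.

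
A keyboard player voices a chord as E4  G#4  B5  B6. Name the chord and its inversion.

E major, root position

The distinct note names are E, G#, B. Stacked in thirds they read E–G#–B, which is a major triad on E.
The lowest note is E, the root of the chord, so this is root position (figured bass 5/3).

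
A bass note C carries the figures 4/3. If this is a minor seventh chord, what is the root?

F

The figures 4/3 mean the fifth of the chord is in the bass. If C is the fifth of a minor seventh chord, the root is F (chord tones F–Ab–C–Eb).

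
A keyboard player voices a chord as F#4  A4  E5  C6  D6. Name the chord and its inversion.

The distinct note names are F#, A, E, C, D. Stacked in thirds they read D–F#–A–C–E, which is a dominant ninth chord on D.
The lowest note is F#, the third of the chord, so this is first inversion.

D dominant ninth, first inversion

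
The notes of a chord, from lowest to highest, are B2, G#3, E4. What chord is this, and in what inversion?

E major, second inversion

The pitch classes B, G#, E arrange in thirds as E–G#–B: an E major triad.
The lowest note is B, the fifth of the chord, so this is second inversion (figured bass 6/4).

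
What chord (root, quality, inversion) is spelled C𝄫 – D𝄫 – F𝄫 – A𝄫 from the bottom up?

Dbb minor seventh, third inversion

Reducing to letter names: Cbb, Dbb, Fbb, Abb. These stack in thirds as Dbb–Fbb–Abb–Cbb — a Dbb minor seventh chord.
With the seventh (Cbb) in the bass, the chord is in third inversion (figured bass 4/2).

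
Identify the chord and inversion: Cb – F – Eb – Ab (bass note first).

F half-diminished seventh, second inversion

The pitch classes Cb, F, Eb, Ab arrange in thirds as F–Ab–Cb–Eb: an F half-diminished seventh chord.
With the fifth (Cb) in the bass, the chord is in second inversion (figured bass 4/3).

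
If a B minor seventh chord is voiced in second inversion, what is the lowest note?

In second inversion the fifth is lowest. For B minor seventh (B–D–F#–A) that is F#.

F#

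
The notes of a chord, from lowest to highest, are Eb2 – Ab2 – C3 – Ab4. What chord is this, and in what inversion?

Ab major, second inversion

The distinct note names are Eb, Ab, C. Stacked in thirds they read Ab–C–Eb, which is a major triad on Ab.
With the fifth (Eb) in the bass, the chord is in second inversion (figured bass 6/4).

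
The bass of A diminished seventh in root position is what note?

The root of A diminished seventh (A–C–Eb–Gb) is A; that is the bass in root position.

A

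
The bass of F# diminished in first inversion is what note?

A

The third of F# diminished (F#–A–C) is A; that is the bass in first inversion.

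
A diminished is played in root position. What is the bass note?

A

In root position the root is lowest. For A diminished (A–C–Eb) that is A.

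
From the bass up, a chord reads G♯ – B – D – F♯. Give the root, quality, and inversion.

G# half-diminished seventh, root position

Reducing to letter names: G#, B, D, F#. These stack in thirds as G#–B–D–F# — a G# half-diminished seventh chord.
G# is the root of G# half-diminished seventh; root in the bass means root position (figured bass 7).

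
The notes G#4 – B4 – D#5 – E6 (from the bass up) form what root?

E

G#, B, D#, E are the tones of an E major seventh chord (E–G#–B–D#), making E the root.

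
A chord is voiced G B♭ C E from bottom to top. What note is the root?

Reordering G, Bb, C, E into stacked thirds gives C–E–G–Bb; the bottom of that stack, C, is the root.

C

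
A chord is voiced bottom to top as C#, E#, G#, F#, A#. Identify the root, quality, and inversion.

The distinct note names are C#, E#, G#, F#, A#. Stacked in thirds they read F#–A#–C#–E#–G#, which is a major ninth chord on F#.
The lowest note is C#, the fifth of the chord, so this is second inversion.

F# major ninth, second inversion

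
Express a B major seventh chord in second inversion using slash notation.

Second inversion of B major seventh has the fifth (F#) in the bass. As a slash chord: Bmaj7/F#.

Bmaj7/F#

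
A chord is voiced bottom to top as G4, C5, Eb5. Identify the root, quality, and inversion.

The pitch classes G, C, Eb arrange in thirds as C–Eb–G: a C minor triad.
G is the fifth of C minor; fifth in the bass means second inversion (figured bass 6/4).

C minor, second inversion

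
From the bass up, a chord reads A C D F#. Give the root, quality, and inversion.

D dominant seventh, second inversion

The pitch classes A, C, D, F# arrange in thirds as D–F#–A–C: a D dominant seventh chord.
With the fifth (A) in the bass, the chord is in second inversion (figured bass 4/3).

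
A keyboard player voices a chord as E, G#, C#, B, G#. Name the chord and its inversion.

C# minor seventh, first inversion

Reducing to letter names: E, G#, C#, B. These stack in thirds as C#–E–G#–B — a C# minor seventh chord.
E is the third of C# minor seventh; third in the bass means first inversion (figured bass 6/5).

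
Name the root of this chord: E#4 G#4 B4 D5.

Reordering E#, G#, B, D into stacked thirds gives E#–G#–B–D; the bottom of that stack, E#, is the root.

E#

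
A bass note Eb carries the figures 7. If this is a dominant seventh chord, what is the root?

Eb

The figures 7 mean the root of the chord is in the bass. If Eb is the root of a dominant seventh chord, the root is Eb (chord tones Eb–G–Bb–Db).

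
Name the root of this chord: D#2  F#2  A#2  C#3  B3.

B

Reordering D#, F#, A#, C#, B into stacked thirds gives B–D#–F#–A#–C#; the bottom of that stack, B, is the root.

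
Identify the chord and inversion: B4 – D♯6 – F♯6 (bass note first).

B major, root position

The distinct note names are B, D#, F#. Stacked in thirds they read B–D#–F#, which is a major triad on B.
B is the root of B major; root in the bass means root position (figured bass 5/3).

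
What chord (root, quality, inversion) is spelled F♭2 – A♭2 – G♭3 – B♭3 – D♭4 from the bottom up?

The pitch classes Fb, Ab, Gb, Bb, Db arrange in thirds as Gb–Bb–Db–Fb–Ab: a Gb dominant ninth chord.
Fb is the seventh of Gb dominant ninth; seventh in the bass means third inversion.

Gb dominant ninth, third inversion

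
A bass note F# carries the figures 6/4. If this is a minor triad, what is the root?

B

The figures 6/4 mean the fifth of the chord is in the bass. If F# is the fifth of a minor triad, the root is B (chord tones B–D–F#).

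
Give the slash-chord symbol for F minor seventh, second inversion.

Second inversion of F minor seventh has the fifth (C) in the bass. As a slash chord: Fm7/C.

Fm7/C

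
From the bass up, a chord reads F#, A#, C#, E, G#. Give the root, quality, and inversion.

F# dominant ninth, root position

Reducing to letter names: F#, A#, C#, E, G#. These stack in thirds as F#–A#–C#–E–G# — an F# dominant ninth chord.
The lowest note is F#, the root of the chord, so this is root position.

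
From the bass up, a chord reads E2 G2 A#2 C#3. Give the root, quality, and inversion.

The distinct note names are E, G, A#, C#. Stacked in thirds they read A#–C#–E–G, which is a diminished seventh chord on A#.
The lowest note is E, the fifth of the chord, so this is second inversion (figured bass 4/3).

A# diminished seventh, second inversion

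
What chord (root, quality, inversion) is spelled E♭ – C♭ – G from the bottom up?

Cb augmented, first inversion

The pitch classes Eb, Cb, G arrange in thirds as Cb–Eb–G: a Cb augmented triad.
With the third (Eb) in the bass, the chord is in first inversion (figured bass 6).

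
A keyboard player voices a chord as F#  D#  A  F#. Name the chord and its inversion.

The distinct note names are F#, D#, A. Stacked in thirds they read D#–F#–A, which is a diminished triad on D#.
The lowest note is F#, the third of the chord, so this is first inversion (figured bass 6).

D# diminished, first inversion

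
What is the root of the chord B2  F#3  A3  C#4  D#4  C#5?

B, F#, A, C#, D# are the tones of a B dominant ninth chord (B–D#–F#–A–C#), making B the root.

B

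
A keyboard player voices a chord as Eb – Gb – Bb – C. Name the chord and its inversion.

The pitch classes Eb, Gb, Bb, C arrange in thirds as C–Eb–Gb–Bb: a C half-diminished seventh chord.
Eb is the third of C half-diminished seventh; third in the bass means first inversion (figured bass 6/5).

C half-diminished seventh, first inversion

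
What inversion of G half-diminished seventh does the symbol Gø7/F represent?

Gø7/F means G half-diminished seventh with F in the bass. F is the seventh of G half-diminished seventh (G–Bb–Db–F), so this is third inversion.

third inversion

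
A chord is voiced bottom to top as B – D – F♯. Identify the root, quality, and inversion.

B minor, root position

Reducing to letter names: B, D, F#. These stack in thirds as B–D–F# — a B minor triad.
The lowest note is B, the root of the chord, so this is root position (figured bass 5/3).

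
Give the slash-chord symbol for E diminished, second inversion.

Second inversion of E diminished has the fifth (Bb) in the bass. As a slash chord: Edim/Bb.

Edim/Bb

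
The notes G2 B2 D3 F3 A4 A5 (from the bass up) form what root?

Reordering G, B, D, F, A into stacked thirds gives G–B–D–F–A; the bottom of that stack, G, is the root.

G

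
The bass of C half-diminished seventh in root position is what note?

C

In root position the root is lowest. For C half-diminished seventh (C–Eb–Gb–Bb) that is C.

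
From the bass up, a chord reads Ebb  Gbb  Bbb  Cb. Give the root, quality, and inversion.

Reducing to letter names: Ebb, Gbb, Bbb, Cb. These stack in thirds as Cb–Ebb–Gbb–Bbb — a Cb half-diminished seventh chord.
With the third (Ebb) in the bass, the chord is in first inversion (figured bass 6/5).

Cb half-diminished seventh, first inversion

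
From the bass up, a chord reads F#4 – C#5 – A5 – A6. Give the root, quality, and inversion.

The distinct note names are F#, C#, A. Stacked in thirds they read F#–A–C#, which is a minor triad on F#.
F# is the root of F# minor; root in the bass means root position (figured bass 5/3).

F# minor, root position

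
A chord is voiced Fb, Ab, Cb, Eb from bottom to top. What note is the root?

Reordering Fb, Ab, Cb, Eb into stacked thirds gives Fb–Ab–Cb–Eb; the bottom of that stack, Fb, is the root.

Fb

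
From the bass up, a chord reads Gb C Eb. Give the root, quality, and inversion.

Reducing to letter names: Gb, C, Eb. These stack in thirds as C–Eb–Gb — a C diminished triad.
The lowest note is Gb, the fifth of the chord, so this is second inversion (figured bass 6/4).

C diminished, second inversion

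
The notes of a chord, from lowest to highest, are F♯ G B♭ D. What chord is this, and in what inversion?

Reducing to letter names: F#, G, Bb, D. These stack in thirds as G–Bb–D–F# — a G minor-major seventh chord.
The lowest note is F#, the seventh of the chord, so this is third inversion (figured bass 4/2).

G minor-major seventh, third inversion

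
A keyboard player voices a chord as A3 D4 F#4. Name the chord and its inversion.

D major, second inversion

The distinct note names are A, D, F#. Stacked in thirds they read D–F#–A, which is a major triad on D.
A is the fifth of D major; fifth in the bass means second inversion (figured bass 6/4).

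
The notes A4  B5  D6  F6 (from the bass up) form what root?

B

Reordering A, B, D, F into stacked thirds gives B–D–F–A; the bottom of that stack, B, is the root.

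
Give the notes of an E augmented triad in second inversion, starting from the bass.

The chord tones are E–G#–B#. With the fifth (B#) lowest for second inversion: B#, E, G#.

B#, E, G#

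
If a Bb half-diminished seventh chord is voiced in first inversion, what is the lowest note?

In first inversion the third is lowest. For Bb half-diminished seventh (Bb–Db–Fb–Ab) that is Db.

Db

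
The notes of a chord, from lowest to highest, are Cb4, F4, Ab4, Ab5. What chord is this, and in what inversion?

F diminished, second inversion

The distinct note names are Cb, F, Ab. Stacked in thirds they read F–Ab–Cb, which is a diminished triad on F.
With the fifth (Cb) in the bass, the chord is in second inversion (figured bass 6/4).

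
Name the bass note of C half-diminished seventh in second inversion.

In second inversion the fifth is lowest. For C half-diminished seventh (C–Eb–Gb–Bb) that is Gb.

Gb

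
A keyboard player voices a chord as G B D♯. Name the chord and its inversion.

The pitch classes G, B, D# arrange in thirds as G–B–D#: a G augmented triad.
With the root (G) in the bass, the chord is in root position (figured bass 5/3).

G augmented, root position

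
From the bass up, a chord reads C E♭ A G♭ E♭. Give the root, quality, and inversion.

The pitch classes C, Eb, A, Gb arrange in thirds as A–C–Eb–Gb: an A diminished seventh chord.
The lowest note is C, the third of the chord, so this is first inversion (figured bass 6/5).

A diminished seventh, first inversion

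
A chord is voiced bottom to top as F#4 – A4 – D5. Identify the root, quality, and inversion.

D major, first inversion

The distinct note names are F#, A, D. Stacked in thirds they read D–F#–A, which is a major triad on D.
With the third (F#) in the bass, the chord is in first inversion (figured bass 6).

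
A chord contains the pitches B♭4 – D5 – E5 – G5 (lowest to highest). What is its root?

E

Bb, D, E, G are the tones of an E half-diminished seventh chord (E–G–Bb–D), making E the root.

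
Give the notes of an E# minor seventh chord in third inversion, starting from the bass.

D#, E#, G#, B#

The chord tones are E#–G#–B#–D#. With the seventh (D#) lowest for third inversion: D#, E#, G#, B#.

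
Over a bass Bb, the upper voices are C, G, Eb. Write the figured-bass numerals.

4/2

The notes Bb, C, G, Eb stack in thirds as C–Eb–G–Bb — a C minor seventh chord. The bass Bb is the seventh, so this is third inversion: figured 4/2.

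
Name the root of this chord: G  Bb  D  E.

E

G, Bb, D, E are the tones of an E half-diminished seventh chord (E–G–Bb–D), making E the root.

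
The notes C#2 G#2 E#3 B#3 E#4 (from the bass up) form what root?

C#

C#, G#, E#, B# are the tones of a C# major seventh chord (C#–E#–G#–B#), making C# the root.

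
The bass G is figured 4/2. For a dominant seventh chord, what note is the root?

A

The figures 4/2 mean the seventh of the chord is in the bass. If G is the seventh of a dominant seventh chord, the root is A (chord tones A–C#–E–G).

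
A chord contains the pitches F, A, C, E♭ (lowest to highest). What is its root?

F, A, C, Eb are the tones of an F dominant seventh chord (F–A–C–Eb), making F the root.

F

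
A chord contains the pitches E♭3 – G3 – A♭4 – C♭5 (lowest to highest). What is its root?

Ab

The distinct letter names are Eb, G, Ab, Cb. Arranged as a stack of thirds they read Ab–Cb–Eb–G, so Ab is the root (an Ab minor-major seventh chord).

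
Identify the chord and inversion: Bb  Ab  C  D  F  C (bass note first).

Bb dominant ninth, root position

The pitch classes Bb, Ab, C, D, F arrange in thirds as Bb–D–F–Ab–C: a Bb dominant ninth chord.
Bb is the root of Bb dominant ninth; root in the bass means root position.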